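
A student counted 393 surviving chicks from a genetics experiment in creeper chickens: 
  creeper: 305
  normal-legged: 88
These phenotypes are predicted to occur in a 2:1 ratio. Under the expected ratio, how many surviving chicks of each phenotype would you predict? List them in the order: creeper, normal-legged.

Under the 2:1 hypothesis (Σ ratio = 3, N = 393):
  creeper: 393 × 2/3 = 262
  normal-legged: 393 × 1/3 = 131

262, 131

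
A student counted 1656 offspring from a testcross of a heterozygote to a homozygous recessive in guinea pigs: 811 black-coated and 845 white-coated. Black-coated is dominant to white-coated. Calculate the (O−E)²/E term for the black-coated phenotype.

A testcross of a heterozygote (Aa × aa) gives a 1:1 phenotypic ratio.
Total ratio parts = 2. Expected numbers out of 1656:
  black-coated: 1656 × 1/2 = 828
  white-coated: 1656 × 1/2 = 828
Contribution of black-coated: (811 − 828)² / 828 = 0.3490

0.349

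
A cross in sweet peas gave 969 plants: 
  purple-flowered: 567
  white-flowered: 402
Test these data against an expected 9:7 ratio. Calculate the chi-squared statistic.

Expected counts for N = 969 under a 9:7 ratio (total parts = 16):
  purple-flowered: 969 × 9/16 = 545.0625
  white-flowered: 969 × 7/16 = 423.9375
χ² = Σ (O − E)² / E
  purple-flowered: (567 − 545.0625)² / 545.0625 = 0.8829
  white-flowered: (402 − 423.9375)² / 423.9375 = 1.1352
χ² = 0.8829 + 1.1352 = 2.0181 ≈ 2.018

2.018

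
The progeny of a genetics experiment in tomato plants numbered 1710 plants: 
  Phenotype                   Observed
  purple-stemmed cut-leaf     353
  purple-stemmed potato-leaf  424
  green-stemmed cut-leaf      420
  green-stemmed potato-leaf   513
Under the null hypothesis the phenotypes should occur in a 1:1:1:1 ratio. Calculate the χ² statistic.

The 1:1:1:1 ratio has 4 parts, so with N = 1710 the expected counts are:
  purple-stemmed cut-leaf: 1710 × 1/4 = 427.5
  purple-stemmed potato-leaf: 1710 × 1/4 = 427.5
  green-stemmed cut-leaf: 1710 × 1/4 = 427.5
  green-stemmed potato-leaf: 1710 × 1/4 = 427.5
χ² = Σ (O − E)² / E
  purple-stemmed cut-leaf: (353 − 427.5)² / 427.5 = 12.9830
  purple-stemmed potato-leaf: (424 − 427.5)² / 427.5 = 0.0287
  green-stemmed cut-leaf: (420 − 427.5)² / 427.5 = 0.1316
  green-stemmed potato-leaf: (513 − 427.5)² / 427.5 = 17.1000
χ² = 12.9830 + 0.0287 + 0.1316 + 17.1000 = 30.2433 ≈ 30.243

30.243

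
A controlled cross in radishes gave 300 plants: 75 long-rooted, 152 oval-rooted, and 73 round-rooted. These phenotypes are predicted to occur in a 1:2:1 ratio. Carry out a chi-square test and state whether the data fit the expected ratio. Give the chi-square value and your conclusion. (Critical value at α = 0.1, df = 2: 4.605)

0.080; consistent

Expected counts for N = 300 under a 1:2:1 ratio (total parts = 4):
  long-rooted: 300 × 1/4 = 75
  oval-rooted: 300 × 2/4 = 150
  round-rooted: 300 × 1/4 = 75
χ² = Σ (O − E)² / E
  long-rooted: (75 − 75)² / 75 = 0.0000
  oval-rooted: (152 − 150)² / 150 = 0.0267
  round-rooted: (73 − 75)² / 75 = 0.0533
χ² = 0.0000 + 0.0267 + 0.0533 = 0.080
Degrees of freedom = 3 − 1 = 2; critical value at α = 0.1 is 4.605.
Since 0.080 < 4.605, we fail to reject the null hypothesis — the data are consistent with the 1:2:1 ratio.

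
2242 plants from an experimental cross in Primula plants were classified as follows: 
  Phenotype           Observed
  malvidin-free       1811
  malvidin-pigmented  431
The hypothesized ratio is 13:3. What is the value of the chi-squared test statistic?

The 13:3 ratio has 16 parts, so with N = 2242 the expected counts are:
  malvidin-free: 2242 × 13/16 = 1821.625
  malvidin-pigmented: 2242 × 3/16 = 420.375
χ² = Σ (O − E)² / E
  malvidin-free: (1811 − 1821.625)² / 1821.625 = 0.0620
  malvidin-pigmented: (431 − 420.375)² / 420.375 = 0.2685
χ² = 0.0620 + 0.2685 = 0.3305 ≈ 0.331

0.331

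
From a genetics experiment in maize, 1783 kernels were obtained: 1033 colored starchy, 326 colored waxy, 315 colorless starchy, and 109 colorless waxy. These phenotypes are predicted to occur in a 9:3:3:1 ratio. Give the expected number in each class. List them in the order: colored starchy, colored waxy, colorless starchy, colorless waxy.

The 9:3:3:1 ratio has 16 parts, so with N = 1783 the expected counts are:
  colored starchy: 1783 × 9/16 = 1002.9375
  colored waxy: 1783 × 3/16 = 334.3125
  colorless starchy: 1783 × 3/16 = 334.3125
  colorless waxy: 1783 × 1/16 = 111.4375

1002.9375, 334.3125, 334.3125, 111.4375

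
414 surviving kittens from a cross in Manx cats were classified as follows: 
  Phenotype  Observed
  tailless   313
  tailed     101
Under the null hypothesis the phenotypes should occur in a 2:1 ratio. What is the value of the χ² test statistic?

14.880

The 2:1 ratio has 3 parts, so with N = 414 the expected counts are:
  tailless: 414 × 2/3 = 276
  tailed: 414 × 1/3 = 138
χ² = Σ (O − E)² / E
  tailless: (313 − 276)² / 276 = 4.9601
  tailed: (101 − 138)² / 138 = 9.9203
χ² = 4.9601 + 9.9203 = 14.8804 ≈ 14.880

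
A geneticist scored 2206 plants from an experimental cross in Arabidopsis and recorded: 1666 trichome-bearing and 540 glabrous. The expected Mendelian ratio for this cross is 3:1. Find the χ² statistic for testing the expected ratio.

0.320

Total ratio parts = 4. Expected numbers out of 2206:
  trichome-bearing: 2206 × 3/4 = 1654.5
  glabrous: 2206 × 1/4 = 551.5
χ² = Σ (O − E)² / E
  trichome-bearing: (1666 − 1654.5)² / 1654.5 = 0.0799
  glabrous: (540 − 551.5)² / 551.5 = 0.2398
χ² = 0.0799 + 0.2398 = 0.3197 ≈ 0.320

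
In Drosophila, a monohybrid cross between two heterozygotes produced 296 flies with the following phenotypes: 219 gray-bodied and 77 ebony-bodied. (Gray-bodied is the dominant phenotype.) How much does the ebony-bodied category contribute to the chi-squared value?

For a monohybrid cross between heterozygotes with complete dominance, the expected phenotypic ratio is 3:1.
Under the 3:1 hypothesis (Σ ratio = 4, N = 296):
  gray-bodied: 296 × 3/4 = 222
  ebony-bodied: 296 × 1/4 = 74
Contribution of ebony-bodied: (77 − 74)² / 74 = 0.1216

0.122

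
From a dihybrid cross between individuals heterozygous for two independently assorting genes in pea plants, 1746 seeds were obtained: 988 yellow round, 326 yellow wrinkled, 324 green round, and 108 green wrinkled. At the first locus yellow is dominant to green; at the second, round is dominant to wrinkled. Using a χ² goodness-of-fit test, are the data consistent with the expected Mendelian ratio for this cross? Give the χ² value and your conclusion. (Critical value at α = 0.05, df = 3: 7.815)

A dihybrid F₂ with independent assortment and complete dominance at both loci gives a 9:3:3:1 phenotypic ratio.
Expected counts for N = 1746 under a 9:3:3:1 ratio (total parts = 16):
  yellow round: 1746 × 9/16 = 982.125
  yellow wrinkled: 1746 × 3/16 = 327.375
  green round: 1746 × 3/16 = 327.375
  green wrinkled: 1746 × 1/16 = 109.125
χ² = Σ (O − E)² / E
  yellow round: (988 − 982.125)² / 982.125 = 0.0351
  yellow wrinkled: (326 − 327.375)² / 327.375 = 0.0058
  green round: (324 − 327.375)² / 327.375 = 0.0348
  green wrinkled: (108 − 109.125)² / 109.125 = 0.0116
χ² = 0.0351 + 0.0058 + 0.0348 + 0.0116 = 0.0873 ≈ 0.087
Degrees of freedom = 4 − 1 = 3; critical value at α = 0.05 is 7.815.
Since 0.087 < 7.815, we fail to reject the null hypothesis — the data are consistent with the 9:3:3:1 ratio.

0.087; consistent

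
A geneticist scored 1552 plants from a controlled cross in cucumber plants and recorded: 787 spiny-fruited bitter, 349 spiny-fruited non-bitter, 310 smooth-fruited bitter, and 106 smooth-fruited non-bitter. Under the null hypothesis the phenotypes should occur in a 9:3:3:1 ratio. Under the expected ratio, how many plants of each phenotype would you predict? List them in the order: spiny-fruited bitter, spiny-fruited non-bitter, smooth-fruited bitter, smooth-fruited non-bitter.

The 9:3:3:1 ratio has 16 parts, so with N = 1552 the expected counts are:
  spiny-fruited bitter: 1552 × 9/16 = 873
  spiny-fruited non-bitter: 1552 × 3/16 = 291
  smooth-fruited bitter: 1552 × 3/16 = 291
  smooth-fruited non-bitter: 1552 × 1/16 = 97

873, 291, 291, 97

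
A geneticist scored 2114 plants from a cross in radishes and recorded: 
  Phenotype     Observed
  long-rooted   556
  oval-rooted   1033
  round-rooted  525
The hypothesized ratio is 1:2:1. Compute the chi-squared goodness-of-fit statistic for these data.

Under the 1:2:1 hypothesis (Σ ratio = 4, N = 2114):
  long-rooted: 2114 × 1/4 = 528.5
  oval-rooted: 2114 × 2/4 = 1057
  round-rooted: 2114 × 1/4 = 528.5
χ² = Σ (O − E)² / E
  long-rooted: (556 − 528.5)² / 528.5 = 1.4309
  oval-rooted: (1033 − 1057)² / 1057 = 0.5449
  round-rooted: (525 − 528.5)² / 528.5 = 0.0232
χ² = 1.4309 + 0.5449 + 0.0232 = 1.999

1.999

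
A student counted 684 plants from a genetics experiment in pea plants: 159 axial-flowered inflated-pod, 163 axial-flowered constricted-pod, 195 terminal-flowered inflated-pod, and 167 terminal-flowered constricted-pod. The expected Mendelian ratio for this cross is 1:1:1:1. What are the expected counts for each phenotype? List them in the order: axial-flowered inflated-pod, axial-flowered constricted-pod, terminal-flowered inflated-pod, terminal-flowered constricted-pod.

Under the 1:1:1:1 hypothesis (Σ ratio = 4, N = 684):
  axial-flowered inflated-pod: 684 × 1/4 = 171
  axial-flowered constricted-pod: 684 × 1/4 = 171
  terminal-flowered inflated-pod: 684 × 1/4 = 171
  terminal-flowered constricted-pod: 684 × 1/4 = 171

171, 171, 171, 171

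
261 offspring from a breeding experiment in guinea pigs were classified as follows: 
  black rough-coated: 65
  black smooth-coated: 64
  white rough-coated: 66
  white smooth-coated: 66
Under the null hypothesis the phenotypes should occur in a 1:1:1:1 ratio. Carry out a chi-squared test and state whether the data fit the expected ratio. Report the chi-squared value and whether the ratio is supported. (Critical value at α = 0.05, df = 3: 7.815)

0.042; consistent

Under the 1:1:1:1 hypothesis (Σ ratio = 4, N = 261):
  black rough-coated: 261 × 1/4 = 65.25
  black smooth-coated: 261 × 1/4 = 65.25
  white rough-coated: 261 × 1/4 = 65.25
  white smooth-coated: 261 × 1/4 = 65.25
χ² = Σ (O − E)² / E
  black rough-coated: (65 − 65.25)² / 65.25 = 0.0010
  black smooth-coated: (64 − 65.25)² / 65.25 = 0.0239
  white rough-coated: (66 − 65.25)² / 65.25 = 0.0086
  white smooth-coated: (66 − 65.25)² / 65.25 = 0.0086
χ² = 0.0010 + 0.0239 + 0.0086 + 0.0086 = 0.0421 ≈ 0.042
Degrees of freedom = 4 − 1 = 3; critical value at α = 0.05 is 7.815.
Since 0.042 < 7.815, we fail to reject the null hypothesis — the data are consistent with the 1:1:1:1 ratio.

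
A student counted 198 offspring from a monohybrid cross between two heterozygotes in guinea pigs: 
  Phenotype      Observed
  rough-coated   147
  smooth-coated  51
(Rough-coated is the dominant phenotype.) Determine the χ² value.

For a monohybrid cross between heterozygotes with complete dominance, the expected phenotypic ratio is 3:1.
Expected counts for N = 198 under a 3:1 ratio (total parts = 4):
  rough-coated: 198 × 3/4 = 148.5
  smooth-coated: 198 × 1/4 = 49.5
χ² = Σ (O − E)² / E
  rough-coated: (147 − 148.5)² / 148.5 = 0.0152
  smooth-coated: (51 − 49.5)² / 49.5 = 0.0455
χ² = 0.0152 + 0.0455 = 0.0607 ≈ 0.061

0.061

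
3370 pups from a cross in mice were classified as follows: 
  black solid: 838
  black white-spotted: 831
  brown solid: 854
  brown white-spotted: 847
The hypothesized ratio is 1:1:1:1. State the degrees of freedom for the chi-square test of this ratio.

3

A goodness-of-fit test with 4 phenotype classes has df = 4 − 1 = 3.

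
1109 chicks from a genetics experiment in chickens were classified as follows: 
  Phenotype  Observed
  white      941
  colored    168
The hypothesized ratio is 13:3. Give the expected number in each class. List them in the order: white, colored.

Total ratio parts = 16. Expected numbers out of 1109:
  white: 1109 × 13/16 = 901.0625
  colored: 1109 × 3/16 = 207.9375

901.0625, 207.9375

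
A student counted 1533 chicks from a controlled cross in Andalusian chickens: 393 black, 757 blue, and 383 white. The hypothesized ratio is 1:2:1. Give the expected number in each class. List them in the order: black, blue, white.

Total ratio parts = 4. Expected numbers out of 1533:
  black: 1533 × 1/4 = 383.25
  blue: 1533 × 2/4 = 766.5
  white: 1533 × 1/4 = 383.25

383.25, 766.5, 383.25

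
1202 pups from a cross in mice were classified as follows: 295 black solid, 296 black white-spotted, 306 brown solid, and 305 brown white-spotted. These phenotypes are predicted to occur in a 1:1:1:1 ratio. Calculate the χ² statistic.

Under the 1:1:1:1 hypothesis (Σ ratio = 4, N = 1202):
  black solid: 1202 × 1/4 = 300.5
  black white-spotted: 1202 × 1/4 = 300.5
  brown solid: 1202 × 1/4 = 300.5
  brown white-spotted: 1202 × 1/4 = 300.5
χ² = Σ (O − E)² / E
  black solid: (295 − 300.5)² / 300.5 = 0.1007
  black white-spotted: (296 − 300.5)² / 300.5 = 0.0674
  brown solid: (306 − 300.5)² / 300.5 = 0.1007
  brown white-spotted: (305 − 300.5)² / 300.5 = 0.0674
χ² = 0.1007 + 0.0674 + 0.1007 + 0.0674 = 0.3362 ≈ 0.336

0.336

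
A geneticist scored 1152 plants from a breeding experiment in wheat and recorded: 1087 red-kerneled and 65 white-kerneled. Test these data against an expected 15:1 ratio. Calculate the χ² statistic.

0.726

Under the 15:1 hypothesis (Σ ratio = 16, N = 1152):
  red-kerneled: 1152 × 15/16 = 1080
  white-kerneled: 1152 × 1/16 = 72
χ² = Σ (O − E)² / E
  red-kerneled: (1087 − 1080)² / 1080 = 0.0454
  white-kerneled: (65 − 72)² / 72 = 0.6806
χ² = 0.0454 + 0.6806 = 0.726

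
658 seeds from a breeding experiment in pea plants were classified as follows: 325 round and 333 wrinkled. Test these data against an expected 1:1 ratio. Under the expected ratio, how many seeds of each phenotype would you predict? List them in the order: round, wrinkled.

Total ratio parts = 2. Expected numbers out of 658:
  round: 658 × 1/2 = 329
  wrinkled: 658 × 1/2 = 329

329, 329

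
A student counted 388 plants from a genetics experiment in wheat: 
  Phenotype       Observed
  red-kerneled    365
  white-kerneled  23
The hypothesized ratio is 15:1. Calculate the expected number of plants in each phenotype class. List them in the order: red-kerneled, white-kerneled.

363.75, 24.25

Total ratio parts = 16. Expected numbers out of 388:
  red-kerneled: 388 × 15/16 = 363.75
  white-kerneled: 388 × 1/16 = 24.25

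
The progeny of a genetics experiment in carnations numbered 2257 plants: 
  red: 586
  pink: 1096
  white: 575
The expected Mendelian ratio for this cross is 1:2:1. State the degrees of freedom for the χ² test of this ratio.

2

A goodness-of-fit test with 3 phenotype classes has df = 3 − 1 = 2.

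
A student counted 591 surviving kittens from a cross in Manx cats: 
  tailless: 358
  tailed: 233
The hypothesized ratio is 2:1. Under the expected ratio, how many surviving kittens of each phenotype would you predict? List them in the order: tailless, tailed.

394, 197

Expected counts for N = 591 under a 2:1 ratio (total parts = 3):
  tailless: 591 × 2/3 = 394
  tailed: 591 × 1/3 = 197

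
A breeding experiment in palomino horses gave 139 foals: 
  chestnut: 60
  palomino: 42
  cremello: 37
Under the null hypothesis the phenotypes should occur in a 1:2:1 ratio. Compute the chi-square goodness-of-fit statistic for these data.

29.374

The 1:2:1 ratio has 4 parts, so with N = 139 the expected counts are:
  chestnut: 139 × 1/4 = 34.75
  palomino: 139 × 2/4 = 69.5
  cremello: 139 × 1/4 = 34.75
χ² = Σ (O − E)² / E
  chestnut: (60 − 34.75)² / 34.75 = 18.3471
  palomino: (42 − 69.5)² / 69.5 = 10.8813
  cremello: (37 − 34.75)² / 34.75 = 0.1457
χ² = 18.3471 + 10.8813 + 0.1457 = 29.3741 ≈ 29.374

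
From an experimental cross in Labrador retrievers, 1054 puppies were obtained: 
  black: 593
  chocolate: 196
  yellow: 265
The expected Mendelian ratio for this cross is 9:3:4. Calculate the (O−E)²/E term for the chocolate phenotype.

0.013

The 9:3:4 ratio has 16 parts, so with N = 1054 the expected counts are:
  black: 1054 × 9/16 = 592.875
  chocolate: 1054 × 3/16 = 197.625
  yellow: 1054 × 4/16 = 263.5
Contribution of chocolate: (196 − 197.625)² / 197.625 = 0.0134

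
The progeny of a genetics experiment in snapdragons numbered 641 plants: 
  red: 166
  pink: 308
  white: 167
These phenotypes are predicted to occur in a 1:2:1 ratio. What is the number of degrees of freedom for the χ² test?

2

A goodness-of-fit test with 3 phenotype classes has df = 3 − 1 = 2.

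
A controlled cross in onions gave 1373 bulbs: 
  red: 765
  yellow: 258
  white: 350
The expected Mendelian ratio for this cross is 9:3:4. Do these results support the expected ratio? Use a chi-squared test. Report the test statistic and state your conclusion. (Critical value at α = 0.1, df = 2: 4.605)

0.203; consistent

The 9:3:4 ratio has 16 parts, so with N = 1373 the expected counts are:
  red: 1373 × 9/16 = 772.3125
  yellow: 1373 × 3/16 = 257.4375
  white: 1373 × 4/16 = 343.25
χ² = Σ (O − E)² / E
  red: (765 − 772.3125)² / 772.3125 = 0.0692
  yellow: (258 − 257.4375)² / 257.4375 = 0.0012
  white: (350 − 343.25)² / 343.25 = 0.1327
χ² = 0.0692 + 0.0012 + 0.1327 = 0.2031 ≈ 0.203
Degrees of freedom = 3 − 1 = 2; critical value at α = 0.1 is 4.605.
Since 0.203 < 4.605, we fail to reject the null hypothesis — the data are consistent with the 9:3:4 ratio.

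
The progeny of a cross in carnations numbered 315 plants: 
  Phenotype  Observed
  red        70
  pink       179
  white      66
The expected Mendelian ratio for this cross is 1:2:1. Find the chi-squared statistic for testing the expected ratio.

Expected counts for N = 315 under a 1:2:1 ratio (total parts = 4):
  red: 315 × 1/4 = 78.75
  pink: 315 × 2/4 = 157.5
  white: 315 × 1/4 = 78.75
χ² = Σ (O − E)² / E
  red: (70 − 78.75)² / 78.75 = 0.9722
  pink: (179 − 157.5)² / 157.5 = 2.9349
  white: (66 − 78.75)² / 78.75 = 2.0643
χ² = 0.9722 + 2.9349 + 2.0643 = 5.9714 ≈ 5.971

5.971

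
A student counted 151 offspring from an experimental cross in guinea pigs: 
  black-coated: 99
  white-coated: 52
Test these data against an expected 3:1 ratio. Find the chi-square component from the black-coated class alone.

1.793

The 3:1 ratio has 4 parts, so with N = 151 the expected counts are:
  black-coated: 151 × 3/4 = 113.25
  white-coated: 151 × 1/4 = 37.75
Contribution of black-coated: (99 − 113.25)² / 113.25 = 1.7930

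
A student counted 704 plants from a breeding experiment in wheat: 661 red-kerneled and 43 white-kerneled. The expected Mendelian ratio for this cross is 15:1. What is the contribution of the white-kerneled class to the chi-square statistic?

Total ratio parts = 16. Expected numbers out of 704:
  red-kerneled: 704 × 15/16 = 660
  white-kerneled: 704 × 1/16 = 44
Contribution of white-kerneled: (43 − 44)² / 44 = 0.0227

0.023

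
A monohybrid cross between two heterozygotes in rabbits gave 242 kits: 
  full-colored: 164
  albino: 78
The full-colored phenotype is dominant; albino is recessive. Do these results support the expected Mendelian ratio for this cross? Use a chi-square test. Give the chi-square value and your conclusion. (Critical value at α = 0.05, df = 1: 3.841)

For a monohybrid cross between heterozygotes with complete dominance, the expected phenotypic ratio is 3:1.
Expected counts for N = 242 under a 3:1 ratio (total parts = 4):
  full-colored: 242 × 3/4 = 181.5
  albino: 242 × 1/4 = 60.5
χ² = Σ (O − E)² / E
  full-colored: (164 − 181.5)² / 181.5 = 1.6873
  albino: (78 − 60.5)² / 60.5 = 5.0620
χ² = 1.6873 + 5.0620 = 6.7493 ≈ 6.749
Degrees of freedom = 2 − 1 = 1; critical value at α = 0.05 is 3.841.
Since 6.749 > 3.841, we reject the null hypothesis — the data do not fit the 3:1 ratio.

6.749; not consistent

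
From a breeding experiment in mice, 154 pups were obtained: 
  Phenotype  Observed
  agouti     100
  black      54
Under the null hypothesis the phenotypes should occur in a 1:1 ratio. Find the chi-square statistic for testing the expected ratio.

Expected counts for N = 154 under a 1:1 ratio (total parts = 2):
  agouti: 154 × 1/2 = 77
  black: 154 × 1/2 = 77
χ² = Σ (O − E)² / E
  agouti: (100 − 77)² / 77 = 6.8701
  black: (54 − 77)² / 77 = 6.8701
χ² = 6.8701 + 6.8701 = 13.7402 ≈ 13.740

13.740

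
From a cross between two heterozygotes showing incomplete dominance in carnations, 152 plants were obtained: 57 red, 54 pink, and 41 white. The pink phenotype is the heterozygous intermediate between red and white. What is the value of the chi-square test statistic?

With incomplete dominance, a heterozygote × heterozygote cross gives a 1:2:1 phenotypic ratio.
Total ratio parts = 4. Expected numbers out of 152:
  red: 152 × 1/4 = 38
  pink: 152 × 2/4 = 76
  white: 152 × 1/4 = 38
χ² = Σ (O − E)² / E
  red: (57 − 38)² / 38 = 9.5000
  pink: (54 − 76)² / 76 = 6.3684
  white: (41 − 38)² / 38 = 0.2368
χ² = 9.5000 + 6.3684 + 0.2368 = 16.1052 ≈ 16.105

16.105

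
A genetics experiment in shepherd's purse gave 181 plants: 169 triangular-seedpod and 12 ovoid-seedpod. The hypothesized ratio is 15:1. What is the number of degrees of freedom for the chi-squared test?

A goodness-of-fit test with 2 phenotype classes has df = 2 − 1 = 1.

1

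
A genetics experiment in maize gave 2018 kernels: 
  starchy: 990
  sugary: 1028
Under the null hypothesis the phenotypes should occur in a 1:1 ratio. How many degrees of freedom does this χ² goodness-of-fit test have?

1

A goodness-of-fit test with 2 phenotype classes has df = 2 − 1 = 1.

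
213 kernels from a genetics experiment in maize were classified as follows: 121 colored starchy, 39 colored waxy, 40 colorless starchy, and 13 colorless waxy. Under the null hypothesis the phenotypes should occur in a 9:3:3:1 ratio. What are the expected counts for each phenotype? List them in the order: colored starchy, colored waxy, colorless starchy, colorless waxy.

Under the 9:3:3:1 hypothesis (Σ ratio = 16, N = 213):
  colored starchy: 213 × 9/16 = 119.8125
  colored waxy: 213 × 3/16 = 39.9375
  colorless starchy: 213 × 3/16 = 39.9375
  colorless waxy: 213 × 1/16 = 13.3125

119.8125, 39.9375, 39.9375, 13.3125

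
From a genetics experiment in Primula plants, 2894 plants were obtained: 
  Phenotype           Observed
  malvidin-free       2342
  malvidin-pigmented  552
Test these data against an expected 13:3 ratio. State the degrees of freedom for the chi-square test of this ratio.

A goodness-of-fit test with 2 phenotype classes has df = 2 − 1 = 1.

1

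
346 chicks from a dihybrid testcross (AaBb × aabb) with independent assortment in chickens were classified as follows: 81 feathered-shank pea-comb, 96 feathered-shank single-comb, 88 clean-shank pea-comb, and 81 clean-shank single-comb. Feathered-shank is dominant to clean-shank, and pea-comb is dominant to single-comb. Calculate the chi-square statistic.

A dihybrid testcross with independent assortment gives a 1:1:1:1 ratio.
The 1:1:1:1 ratio has 4 parts, so with N = 346 the expected counts are:
  feathered-shank pea-comb: 346 × 1/4 = 86.5
  feathered-shank single-comb: 346 × 1/4 = 86.5
  clean-shank pea-comb: 346 × 1/4 = 86.5
  clean-shank single-comb: 346 × 1/4 = 86.5
χ² = Σ (O − E)² / E
  feathered-shank pea-comb: (81 − 86.5)² / 86.5 = 0.3497
  feathered-shank single-comb: (96 − 86.5)² / 86.5 = 1.0434
  clean-shank pea-comb: (88 − 86.5)² / 86.5 = 0.0260
  clean-shank single-comb: (81 − 86.5)² / 86.5 = 0.3497
χ² = 0.3497 + 1.0434 + 0.0260 + 0.3497 = 1.7688 ≈ 1.769

1.769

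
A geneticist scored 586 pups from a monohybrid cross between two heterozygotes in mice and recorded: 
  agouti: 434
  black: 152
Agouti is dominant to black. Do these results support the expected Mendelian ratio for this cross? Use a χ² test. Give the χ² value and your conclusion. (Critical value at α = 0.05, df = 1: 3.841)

For a monohybrid cross between heterozygotes with complete dominance, the expected phenotypic ratio is 3:1.
The 3:1 ratio has 4 parts, so with N = 586 the expected counts are:
  agouti: 586 × 3/4 = 439.5
  black: 586 × 1/4 = 146.5
χ² = Σ (O − E)² / E
  agouti: (434 − 439.5)² / 439.5 = 0.0688
  black: (152 − 146.5)² / 146.5 = 0.2065
χ² = 0.0688 + 0.2065 = 0.2753 ≈ 0.275
Degrees of freedom = 2 − 1 = 1; critical value at α = 0.05 is 3.841.
Since 0.275 < 3.841, we fail to reject the null hypothesis — the data are consistent with the 3:1 ratio.

0.275; consistent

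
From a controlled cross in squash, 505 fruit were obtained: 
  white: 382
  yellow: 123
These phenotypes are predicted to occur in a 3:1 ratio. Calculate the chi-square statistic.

0.112

Under the 3:1 hypothesis (Σ ratio = 4, N = 505):
  white: 505 × 3/4 = 378.75
  yellow: 505 × 1/4 = 126.25
χ² = Σ (O − E)² / E
  white: (382 − 378.75)² / 378.75 = 0.0279
  yellow: (123 − 126.25)² / 126.25 = 0.0837
χ² = 0.0279 + 0.0837 = 0.1116 ≈ 0.112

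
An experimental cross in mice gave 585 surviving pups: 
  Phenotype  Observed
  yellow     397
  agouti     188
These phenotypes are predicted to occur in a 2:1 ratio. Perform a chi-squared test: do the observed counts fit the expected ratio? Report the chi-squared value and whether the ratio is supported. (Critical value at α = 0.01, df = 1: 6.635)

0.377; consistent

Under the 2:1 hypothesis (Σ ratio = 3, N = 585):
  yellow: 585 × 2/3 = 390
  agouti: 585 × 1/3 = 195
χ² = Σ (O − E)² / E
  yellow: (397 − 390)² / 390 = 0.1256
  agouti: (188 − 195)² / 195 = 0.2513
χ² = 0.1256 + 0.2513 = 0.3769 ≈ 0.377
Degrees of freedom = 2 − 1 = 1; critical value at α = 0.01 is 6.635.
Since 0.377 < 6.635, we fail to reject the null hypothesis — the data are consistent with the 2:1 ratio.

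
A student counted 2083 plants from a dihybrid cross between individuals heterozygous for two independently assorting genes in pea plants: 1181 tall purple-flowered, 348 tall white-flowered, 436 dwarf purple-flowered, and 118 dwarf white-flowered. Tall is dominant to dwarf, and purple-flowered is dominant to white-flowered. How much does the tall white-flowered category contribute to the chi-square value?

A dihybrid F₂ with independent assortment and complete dominance at both loci gives a 9:3:3:1 phenotypic ratio.
Total ratio parts = 16. Expected numbers out of 2083:
  tall purple-flowered: 2083 × 9/16 = 1171.6875
  tall white-flowered: 2083 × 3/16 = 390.5625
  dwarf purple-flowered: 2083 × 3/16 = 390.5625
  dwarf white-flowered: 2083 × 1/16 = 130.1875
Contribution of tall white-flowered: (348 − 390.5625)² / 390.5625 = 4.6384

4.638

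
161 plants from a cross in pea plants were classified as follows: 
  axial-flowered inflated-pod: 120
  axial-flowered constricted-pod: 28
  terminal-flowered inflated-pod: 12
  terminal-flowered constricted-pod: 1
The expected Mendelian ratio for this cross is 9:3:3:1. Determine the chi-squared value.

Under the 9:3:3:1 hypothesis (Σ ratio = 16, N = 161):
  axial-flowered inflated-pod: 161 × 9/16 = 90.5625
  axial-flowered constricted-pod: 161 × 3/16 = 30.1875
  terminal-flowered inflated-pod: 161 × 3/16 = 30.1875
  terminal-flowered constricted-pod: 161 × 1/16 = 10.0625
χ² = Σ (O − E)² / E
  axial-flowered inflated-pod: (120 − 90.5625)² / 90.5625 = 9.5687
  axial-flowered constricted-pod: (28 − 30.1875)² / 30.1875 = 0.1585
  terminal-flowered inflated-pod: (12 − 30.1875)² / 30.1875 = 10.9577
  terminal-flowered constricted-pod: (1 − 10.0625)² / 10.0625 = 8.1619
χ² = 9.5687 + 0.1585 + 10.9577 + 8.1619 = 28.8468 ≈ 28.847

28.847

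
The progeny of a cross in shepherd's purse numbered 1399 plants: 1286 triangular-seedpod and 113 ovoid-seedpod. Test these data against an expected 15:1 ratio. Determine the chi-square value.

The 15:1 ratio has 16 parts, so with N = 1399 the expected counts are:
  triangular-seedpod: 1399 × 15/16 = 1311.5625
  ovoid-seedpod: 1399 × 1/16 = 87.4375
χ² = Σ (O − E)² / E
  triangular-seedpod: (1286 − 1311.5625)² / 1311.5625 = 0.4982
  ovoid-seedpod: (113 − 87.4375)² / 87.4375 = 7.4732
χ² = 0.4982 + 7.4732 = 7.9714 ≈ 7.971

7.971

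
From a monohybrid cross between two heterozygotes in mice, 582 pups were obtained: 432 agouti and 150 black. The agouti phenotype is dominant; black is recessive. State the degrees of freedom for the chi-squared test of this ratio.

For a monohybrid cross between heterozygotes with complete dominance, the expected phenotypic ratio is 3:1.
A goodness-of-fit test with 2 phenotype classes has df = 2 − 1 = 1.

1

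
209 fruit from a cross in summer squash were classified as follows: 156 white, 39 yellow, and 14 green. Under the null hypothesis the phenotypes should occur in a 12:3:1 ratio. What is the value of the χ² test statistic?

The 12:3:1 ratio has 16 parts, so with N = 209 the expected counts are:
  white: 209 × 12/16 = 156.75
  yellow: 209 × 3/16 = 39.1875
  green: 209 × 1/16 = 13.0625
χ² = Σ (O − E)² / E
  white: (156 − 156.75)² / 156.75 = 0.0036
  yellow: (39 − 39.1875)² / 39.1875 = 0.0009
  green: (14 − 13.0625)² / 13.0625 = 0.0673
χ² = 0.0036 + 0.0009 + 0.0673 = 0.0718 ≈ 0.072

0.072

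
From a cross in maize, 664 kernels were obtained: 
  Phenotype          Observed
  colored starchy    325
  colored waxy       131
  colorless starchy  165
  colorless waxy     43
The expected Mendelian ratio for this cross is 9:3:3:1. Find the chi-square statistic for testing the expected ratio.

Total ratio parts = 16. Expected numbers out of 664:
  colored starchy: 664 × 9/16 = 373.5
  colored waxy: 664 × 3/16 = 124.5
  colorless starchy: 664 × 3/16 = 124.5
  colorless waxy: 664 × 1/16 = 41.5
χ² = Σ (O − E)² / E
  colored starchy: (325 − 373.5)² / 373.5 = 6.2979
  colored waxy: (131 − 124.5)² / 124.5 = 0.3394
  colorless starchy: (165 − 124.5)² / 124.5 = 13.1747
  colorless waxy: (43 − 41.5)² / 41.5 = 0.0542
χ² = 6.2979 + 0.3394 + 13.1747 + 0.0542 = 19.8662 ≈ 19.866

19.866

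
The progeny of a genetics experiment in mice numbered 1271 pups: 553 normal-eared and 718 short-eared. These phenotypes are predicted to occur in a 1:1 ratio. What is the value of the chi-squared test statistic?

21.420

The 1:1 ratio has 2 parts, so with N = 1271 the expected counts are:
  normal-eared: 1271 × 1/2 = 635.5
  short-eared: 1271 × 1/2 = 635.5
χ² = Σ (O − E)² / E
  normal-eared: (553 − 635.5)² / 635.5 = 10.7101
  short-eared: (718 − 635.5)² / 635.5 = 10.7101
χ² = 10.7101 + 10.7101 = 21.4202 ≈ 21.420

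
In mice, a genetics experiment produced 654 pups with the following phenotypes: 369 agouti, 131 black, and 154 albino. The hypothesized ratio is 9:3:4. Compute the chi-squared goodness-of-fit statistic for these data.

1.127

The 9:3:4 ratio has 16 parts, so with N = 654 the expected counts are:
  agouti: 654 × 9/16 = 367.875
  black: 654 × 3/16 = 122.625
  albino: 654 × 4/16 = 163.5
χ² = Σ (O − E)² / E
  agouti: (369 − 367.875)² / 367.875 = 0.0034
  black: (131 − 122.625)² / 122.625 = 0.5720
  albino: (154 − 163.5)² / 163.5 = 0.5520
χ² = 0.0034 + 0.5720 + 0.5520 = 1.1274 ≈ 1.127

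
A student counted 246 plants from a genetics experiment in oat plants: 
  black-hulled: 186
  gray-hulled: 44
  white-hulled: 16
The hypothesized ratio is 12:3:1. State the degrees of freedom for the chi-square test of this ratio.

A goodness-of-fit test with 3 phenotype classes has df = 3 − 1 = 2.

2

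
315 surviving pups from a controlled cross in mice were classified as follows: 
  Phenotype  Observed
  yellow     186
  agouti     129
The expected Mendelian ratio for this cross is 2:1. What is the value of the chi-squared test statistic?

8.229

Expected counts for N = 315 under a 2:1 ratio (total parts = 3):
  yellow: 315 × 2/3 = 210
  agouti: 315 × 1/3 = 105
χ² = Σ (O − E)² / E
  yellow: (186 − 210)² / 210 = 2.7429
  agouti: (129 − 105)² / 105 = 5.4857
χ² = 2.7429 + 5.4857 = 8.2286 ≈ 8.229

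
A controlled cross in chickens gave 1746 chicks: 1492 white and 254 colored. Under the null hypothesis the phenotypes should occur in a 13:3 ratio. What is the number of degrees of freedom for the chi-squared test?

1

A goodness-of-fit test with 2 phenotype classes has df = 2 − 1 = 1.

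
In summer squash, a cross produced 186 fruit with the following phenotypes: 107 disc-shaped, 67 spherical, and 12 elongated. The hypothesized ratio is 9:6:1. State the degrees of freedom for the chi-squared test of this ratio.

2

A goodness-of-fit test with 3 phenotype classes has df = 3 − 1 = 2.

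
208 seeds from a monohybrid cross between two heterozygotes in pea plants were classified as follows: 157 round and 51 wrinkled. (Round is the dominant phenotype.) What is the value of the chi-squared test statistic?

For a monohybrid cross between heterozygotes with complete dominance, the expected phenotypic ratio is 3:1.
Total ratio parts = 4. Expected numbers out of 208:
  round: 208 × 3/4 = 156
  wrinkled: 208 × 1/4 = 52
χ² = Σ (O − E)² / E
  round: (157 − 156)² / 156 = 0.0064
  wrinkled: (51 − 52)² / 52 = 0.0192
χ² = 0.0064 + 0.0192 = 0.0256 ≈ 0.026

0.026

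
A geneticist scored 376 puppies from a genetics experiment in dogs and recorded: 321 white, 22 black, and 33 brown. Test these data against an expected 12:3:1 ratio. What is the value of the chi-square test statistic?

Under the 12:3:1 hypothesis (Σ ratio = 16, N = 376):
  white: 376 × 12/16 = 282
  black: 376 × 3/16 = 70.5
  brown: 376 × 1/16 = 23.5
χ² = Σ (O − E)² / E
  white: (321 − 282)² / 282 = 5.3936
  black: (22 − 70.5)² / 70.5 = 33.3652
  brown: (33 − 23.5)² / 23.5 = 3.8404
χ² = 5.3936 + 33.3652 + 3.8404 = 42.5992 ≈ 42.599

42.599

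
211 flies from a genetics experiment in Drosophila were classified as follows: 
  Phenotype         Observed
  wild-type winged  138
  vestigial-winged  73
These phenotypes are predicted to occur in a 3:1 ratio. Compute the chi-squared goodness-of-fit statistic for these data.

10.365

The 3:1 ratio has 4 parts, so with N = 211 the expected counts are:
  wild-type winged: 211 × 3/4 = 158.25
  vestigial-winged: 211 × 1/4 = 52.75
χ² = Σ (O − E)² / E
  wild-type winged: (138 − 158.25)² / 158.25 = 2.5912
  vestigial-winged: (73 − 52.75)² / 52.75 = 7.7737
χ² = 2.5912 + 7.7737 = 10.3649 ≈ 10.365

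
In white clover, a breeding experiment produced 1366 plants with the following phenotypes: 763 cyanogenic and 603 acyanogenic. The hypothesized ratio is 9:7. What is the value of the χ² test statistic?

0.086

Under the 9:7 hypothesis (Σ ratio = 16, N = 1366):
  cyanogenic: 1366 × 9/16 = 768.375
  acyanogenic: 1366 × 7/16 = 597.625
χ² = Σ (O − E)² / E
  cyanogenic: (763 − 768.375)² / 768.375 = 0.0376
  acyanogenic: (603 − 597.625)² / 597.625 = 0.0483
χ² = 0.0376 + 0.0483 = 0.0859 ≈ 0.086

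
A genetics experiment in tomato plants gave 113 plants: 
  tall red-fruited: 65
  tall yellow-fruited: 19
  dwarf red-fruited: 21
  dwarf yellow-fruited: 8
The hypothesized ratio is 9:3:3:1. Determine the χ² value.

0.384

Total ratio parts = 16. Expected numbers out of 113:
  tall red-fruited: 113 × 9/16 = 63.5625
  tall yellow-fruited: 113 × 3/16 = 21.1875
  dwarf red-fruited: 113 × 3/16 = 21.1875
  dwarf yellow-fruited: 113 × 1/16 = 7.0625
χ² = Σ (O − E)² / E
  tall red-fruited: (65 − 63.5625)² / 63.5625 = 0.0325
  tall yellow-fruited: (19 − 21.1875)² / 21.1875 = 0.2258
  dwarf red-fruited: (21 − 21.1875)² / 21.1875 = 0.0017
  dwarf yellow-fruited: (8 − 7.0625)² / 7.0625 = 0.1244
χ² = 0.0325 + 0.2258 + 0.0017 + 0.1244 = 0.3844 ≈ 0.384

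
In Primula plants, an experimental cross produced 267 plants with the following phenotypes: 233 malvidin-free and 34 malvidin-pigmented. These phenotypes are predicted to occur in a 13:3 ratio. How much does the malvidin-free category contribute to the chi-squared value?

Expected counts for N = 267 under a 13:3 ratio (total parts = 16):
  malvidin-free: 267 × 13/16 = 216.9375
  malvidin-pigmented: 267 × 3/16 = 50.0625
Contribution of malvidin-free: (233 − 216.9375)² / 216.9375 = 1.1893

1.189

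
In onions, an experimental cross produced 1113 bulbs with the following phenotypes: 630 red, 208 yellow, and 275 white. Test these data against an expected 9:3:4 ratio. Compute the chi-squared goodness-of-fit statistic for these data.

Expected counts for N = 1113 under a 9:3:4 ratio (total parts = 16):
  red: 1113 × 9/16 = 626.0625
  yellow: 1113 × 3/16 = 208.6875
  white: 1113 × 4/16 = 278.25
χ² = Σ (O − E)² / E
  red: (630 − 626.0625)² / 626.0625 = 0.0248
  yellow: (208 − 208.6875)² / 208.6875 = 0.0023
  white: (275 − 278.25)² / 278.25 = 0.0380
χ² = 0.0248 + 0.0023 + 0.0380 = 0.0651 ≈ 0.065

0.065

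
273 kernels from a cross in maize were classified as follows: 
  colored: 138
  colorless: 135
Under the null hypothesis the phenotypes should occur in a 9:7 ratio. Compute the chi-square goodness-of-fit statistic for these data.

3.605

Under the 9:7 hypothesis (Σ ratio = 16, N = 273):
  colored: 273 × 9/16 = 153.5625
  colorless: 273 × 7/16 = 119.4375
χ² = Σ (O − E)² / E
  colored: (138 − 153.5625)² / 153.5625 = 1.5772
  colorless: (135 − 119.4375)² / 119.4375 = 2.0278
χ² = 1.5772 + 2.0278 = 3.605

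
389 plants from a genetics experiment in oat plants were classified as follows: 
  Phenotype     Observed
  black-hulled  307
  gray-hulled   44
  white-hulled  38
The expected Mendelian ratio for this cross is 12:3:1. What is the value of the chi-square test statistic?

19.984

Expected counts for N = 389 under a 12:3:1 ratio (total parts = 16):
  black-hulled: 389 × 12/16 = 291.75
  gray-hulled: 389 × 3/16 = 72.9375
  white-hulled: 389 × 1/16 = 24.3125
χ² = Σ (O − E)² / E
  black-hulled: (307 − 291.75)² / 291.75 = 0.7971
  gray-hulled: (44 − 72.9375)² / 72.9375 = 11.4808
  white-hulled: (38 − 24.3125)² / 24.3125 = 7.7058
χ² = 0.7971 + 11.4808 + 7.7058 = 19.9837 ≈ 19.984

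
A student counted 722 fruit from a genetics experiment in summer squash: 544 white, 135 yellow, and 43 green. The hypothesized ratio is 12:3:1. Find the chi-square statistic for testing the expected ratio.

0.113

Total ratio parts = 16. Expected numbers out of 722:
  white: 722 × 12/16 = 541.5
  yellow: 722 × 3/16 = 135.375
  green: 722 × 1/16 = 45.125
χ² = Σ (O − E)² / E
  white: (544 − 541.5)² / 541.5 = 0.0115
  yellow: (135 − 135.375)² / 135.375 = 0.0010
  green: (43 − 45.125)² / 45.125 = 0.1001
χ² = 0.0115 + 0.0010 + 0.1001 = 0.1126 ≈ 0.113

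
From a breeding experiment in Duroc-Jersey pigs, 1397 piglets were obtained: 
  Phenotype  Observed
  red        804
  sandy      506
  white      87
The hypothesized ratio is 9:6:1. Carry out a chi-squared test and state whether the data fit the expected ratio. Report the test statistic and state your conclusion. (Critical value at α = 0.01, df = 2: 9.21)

1.032; consistent

Expected counts for N = 1397 under a 9:6:1 ratio (total parts = 16):
  red: 1397 × 9/16 = 785.8125
  sandy: 1397 × 6/16 = 523.875
  white: 1397 × 1/16 = 87.3125
χ² = Σ (O − E)² / E
  red: (804 − 785.8125)² / 785.8125 = 0.4209
  sandy: (506 − 523.875)² / 523.875 = 0.6099
  white: (87 − 87.3125)² / 87.3125 = 0.0011
χ² = 0.4209 + 0.6099 + 0.0011 = 1.0319 ≈ 1.032
Degrees of freedom = 3 − 1 = 2; critical value at α = 0.01 is 9.21.
Since 1.032 < 9.21, we fail to reject the null hypothesis — the data are consistent with the 9:6:1 ratio.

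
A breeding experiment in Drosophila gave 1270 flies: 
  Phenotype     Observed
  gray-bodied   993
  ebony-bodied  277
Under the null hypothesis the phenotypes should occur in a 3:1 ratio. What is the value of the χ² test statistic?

6.888

Under the 3:1 hypothesis (Σ ratio = 4, N = 1270):
  gray-bodied: 1270 × 3/4 = 952.5
  ebony-bodied: 1270 × 1/4 = 317.5
χ² = Σ (O − E)² / E
  gray-bodied: (993 − 952.5)² / 952.5 = 1.7220
  ebony-bodied: (277 − 317.5)² / 317.5 = 5.1661
χ² = 1.7220 + 5.1661 = 6.8881 ≈ 6.888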